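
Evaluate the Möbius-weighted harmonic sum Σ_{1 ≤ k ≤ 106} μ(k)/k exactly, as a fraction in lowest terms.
Σ μ(k)/k = 929718425061198046823754323082025246/571067226879172099350155277111720438005

Values of μ(k) for 1 ≤ k ≤ 106: μ(1) = 1, μ(2) = -1, μ(3) = -1, μ(5) = -1, μ(6) = 1, μ(7) = -1, μ(10) = 1, μ(11) = -1, μ(13) = -1, μ(14) = 1, μ(15) = 1, μ(17) = -1, μ(19) = -1, μ(21) = 1, μ(22) = 1, μ(23) = -1, μ(26) = 1, μ(29) = -1, μ(30) = -1, μ(31) = -1, μ(33) = 1, μ(34) = 1, μ(35) = 1, μ(37) = -1, μ(38) = 1, μ(39) = 1, μ(41) = -1, μ(42) = -1, μ(43) = -1, μ(46) = 1, μ(47) = -1, μ(51) = 1, μ(53) = -1, μ(55) = 1, μ(57) = 1, μ(58) = 1, μ(59) = -1, μ(61) = -1, μ(62) = 1, μ(65) = 1, μ(66) = -1, μ(67) = -1, μ(69) = 1, μ(70) = -1, μ(71) = -1, μ(73) = -1, μ(74) = 1, μ(77) = 1, μ(78) = -1, μ(79) = -1, μ(82) = 1, μ(83) = -1, μ(85) = 1, μ(86) = 1, μ(87) = 1, μ(89) = -1, μ(91) = 1, μ(93) = 1, μ(94) = 1, μ(95) = 1, μ(97) = -1, μ(101) = -1, μ(102) = -1, μ(103) = -1, μ(105) = -1, μ(106) = 1, with μ = 0 on non-squarefree integers. Summing μ(k)/k for k where μ(k) ≠ 0 gives 929718425061198046823754323082025246/571067226879172099350155277111720438005 ≈ 0.0016. (PNT ⟺ this sum → 0 as n → ∞.)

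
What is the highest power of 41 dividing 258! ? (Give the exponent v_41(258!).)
v_41(258!) = 6

Legendre's formula: v_p(n!) = Σ_{k ≥ 1} ⌊n / p^k⌋. For p = 41, n = 258, the terms are:
  ⌊258/41^1⌋ = ⌊258/41⌋ = 6
(the next term ⌊258/41^2⌋ = 0, terminating the sum). Summing: v_41(258!) = 6 = 6.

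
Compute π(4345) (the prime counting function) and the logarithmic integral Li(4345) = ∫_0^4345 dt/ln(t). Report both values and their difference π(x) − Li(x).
π(4345) = 593;  Li(4345) ≈ 606.75;  π(x) − Li(x) ≈ -13.75.

Direct count of primes ≤ 4345 gives π(4345) = 593. Numerical evaluation of the logarithmic integral gives Li(4345) ≈ 606.75. The difference π(x) − Li(x) ≈ -13.75 is typically negative for small/moderate x (Li(x) overestimates), though Littlewood's theorem shows this sign changes infinitely often.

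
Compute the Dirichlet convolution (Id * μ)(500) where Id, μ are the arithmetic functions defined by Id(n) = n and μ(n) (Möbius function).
(Id * μ)(500) = 200

Divisors of 500: [1, 2, 4, 5, 10, 20, 25, 50, 100, 125, 250, 500]. For each d | 500:
  d = 1: Id(1) · μ(500/1) = 1 · 0 = 0
  d = 2: Id(2) · μ(500/2) = 2 · 0 = 0
  d = 4: Id(4) · μ(500/4) = 4 · 0 = 0
  d = 5: Id(5) · μ(500/5) = 5 · 0 = 0
  d = 10: Id(10) · μ(500/10) = 10 · 0 = 0
  d = 20: Id(20) · μ(500/20) = 20 · 0 = 0
  d = 25: Id(25) · μ(500/25) = 25 · 0 = 0
  d = 50: Id(50) · μ(500/50) = 50 · 1 = 50
  d = 100: Id(100) · μ(500/100) = 100 · -1 = -100
  d = 125: Id(125) · μ(500/125) = 125 · 0 = 0
  d = 250: Id(250) · μ(500/250) = 250 · -1 = -250
  d = 500: Id(500) · μ(500/500) = 500 · 1 = 500
Summing: (Id * μ)(500) = 0 + 0 + 0 + 0 + 0 + 0 + 0 + 50 + -100 + 0 + -250 + 500 = 200.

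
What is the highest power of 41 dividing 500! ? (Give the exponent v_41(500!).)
v_41(500!) = 12

Legendre's formula: v_p(n!) = Σ_{k ≥ 1} ⌊n / p^k⌋. For p = 41, n = 500, the terms are:
  ⌊500/41^1⌋ = ⌊500/41⌋ = 12
(the next term ⌊500/41^2⌋ = 0, terminating the sum). Summing: v_41(500!) = 12 = 12.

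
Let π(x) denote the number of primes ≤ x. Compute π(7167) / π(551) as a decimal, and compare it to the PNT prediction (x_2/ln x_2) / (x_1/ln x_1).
π(7167)/π(551) = 916/101 ≈ 9.0693;  PNT prediction ≈ 9.2482.

π(551) = 101 and π(7167) = 916, so π(7167)/π(551) ≈ 9.0693. The PNT-predicted ratio is (7167/ln(7167)) / (551/ln(551)) ≈ 9.2482. The two agree to within a few percent, as expected.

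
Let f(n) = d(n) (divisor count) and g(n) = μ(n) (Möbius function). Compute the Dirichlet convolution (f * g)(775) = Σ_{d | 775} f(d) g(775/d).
(d * μ)(775) = 1

Divisors of 775: [1, 5, 25, 31, 155, 775]. For each d | 775:
  d = 1: d(1) · μ(775/1) = 1 · 0 = 0
  d = 5: d(5) · μ(775/5) = 2 · 1 = 2
  d = 25: d(25) · μ(775/25) = 3 · -1 = -3
  d = 31: d(31) · μ(775/31) = 2 · 0 = 0
  d = 155: d(155) · μ(775/155) = 4 · -1 = -4
  d = 775: d(775) · μ(775/775) = 6 · 1 = 6
Summing: (d * μ)(775) = 0 + 2 + -3 + 0 + -4 + 6 = 1.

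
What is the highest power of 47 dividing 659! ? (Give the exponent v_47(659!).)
v_47(659!) = 14

Legendre's formula: v_p(n!) = Σ_{k ≥ 1} ⌊n / p^k⌋. For p = 47, n = 659, the terms are:
  ⌊659/47^1⌋ = ⌊659/47⌋ = 14
(the next term ⌊659/47^2⌋ = 0, terminating the sum). Summing: v_47(659!) = 14 = 14.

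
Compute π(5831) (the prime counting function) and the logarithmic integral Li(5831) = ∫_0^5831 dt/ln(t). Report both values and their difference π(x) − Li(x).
π(5831) = 765;  Li(5831) ≈ 780.96;  π(x) − Li(x) ≈ -15.96.

Direct count of primes ≤ 5831 gives π(5831) = 765. Numerical evaluation of the logarithmic integral gives Li(5831) ≈ 780.96. The difference π(x) − Li(x) ≈ -15.96 is typically negative for small/moderate x (Li(x) overestimates), though Littlewood's theorem shows this sign changes infinitely often.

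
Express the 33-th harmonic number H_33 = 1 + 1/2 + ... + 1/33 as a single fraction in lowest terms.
H_33 = 53676090078349/13127595717600

Direct summation: H_33 = 1 + 1/2 + ... + 1/33. The least common denominator is lcm(1, ..., 33) = 144403552893600; over this denominator the numerator is 144403552893600 + 72201776446800 + 48134517631200 + 36100888223400 + 28880710578720 + 24067258815600 + 20629078984800 + 18050444111700 + 16044839210400 + 14440355289360 + 13127595717600 + 12033629407800 + 11107965607200 + 10314539492400 + 9626903526240 + 9025222055850 + 8494326640800 + 8022419605200 + 7600186994400 + 7220177644680 + 6876359661600 + 6563797858800 + 6278415343200 + 6016814703900 + 5776142115744 + 5553982803600 + 5348279736800 + 5157269746200 + 4979432858400 + 4813451763120 + 4658179125600 + 4512611027925 + 4375865239200 = 590436990861839, so H_33 = 590436990861839/144403552893600; reducing by gcd(590436990861839, 144403552893600) = 11 gives 53676090078349/13127595717600 ≈ 4.08880. (The PNT-adjacent estimate ln(33) + γ ≈ 4.07372 matches within O(1/n).)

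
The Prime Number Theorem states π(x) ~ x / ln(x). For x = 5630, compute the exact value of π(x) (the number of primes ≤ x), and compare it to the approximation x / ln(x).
π(5630) = 739;  x/ln(x) ≈ 651.93;  relative error ≈ 11.78%.

Directly count primes up to 5630: π(5630) = 739. The PNT approximation gives 5630/ln(5630) ≈ 5630/8.63586 ≈ 651.93. Relative error (π(x) − x/ln(x)) / π(x) ≈ 11.78%; the approximation is known to undercount slightly (Li(x) is a better estimate).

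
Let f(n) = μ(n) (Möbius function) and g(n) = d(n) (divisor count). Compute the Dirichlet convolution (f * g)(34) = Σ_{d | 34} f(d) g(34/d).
(μ * d)(34) = 1

Divisors of 34: [1, 2, 17, 34]. For each d | 34:
  d = 1: μ(1) · d(34/1) = 1 · 4 = 4
  d = 2: μ(2) · d(34/2) = -1 · 2 = -2
  d = 17: μ(17) · d(34/17) = -1 · 2 = -2
  d = 34: μ(34) · d(34/34) = 1 · 1 = 1
Summing: (μ * d)(34) = 4 + -2 + -2 + 1 = 1.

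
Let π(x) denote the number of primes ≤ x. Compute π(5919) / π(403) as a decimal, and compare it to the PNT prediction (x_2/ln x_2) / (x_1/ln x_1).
π(5919)/π(403) = 777/79 ≈ 9.8354;  PNT prediction ≈ 10.1438.

π(403) = 79 and π(5919) = 777, so π(5919)/π(403) ≈ 9.8354. The PNT-predicted ratio is (5919/ln(5919)) / (403/ln(403)) ≈ 10.1438. The two agree to within a few percent, as expected.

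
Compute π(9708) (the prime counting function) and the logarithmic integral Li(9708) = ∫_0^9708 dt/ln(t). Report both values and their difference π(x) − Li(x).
π(9708) = 1197;  Li(9708) ≈ 1214.38;  π(x) − Li(x) ≈ -17.38.

Direct count of primes ≤ 9708 gives π(9708) = 1197. Numerical evaluation of the logarithmic integral gives Li(9708) ≈ 1214.38. The difference π(x) − Li(x) ≈ -17.38 is typically negative for small/moderate x (Li(x) overestimates), though Littlewood's theorem shows this sign changes infinitely often.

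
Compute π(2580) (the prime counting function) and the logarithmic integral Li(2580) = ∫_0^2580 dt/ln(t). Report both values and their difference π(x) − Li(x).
π(2580) = 376;  Li(2580) ≈ 389.81;  π(x) − Li(x) ≈ -13.81.

Direct count of primes ≤ 2580 gives π(2580) = 376. Numerical evaluation of the logarithmic integral gives Li(2580) ≈ 389.81. The difference π(x) − Li(x) ≈ -13.81 is typically negative for small/moderate x (Li(x) overestimates), though Littlewood's theorem shows this sign changes infinitely often.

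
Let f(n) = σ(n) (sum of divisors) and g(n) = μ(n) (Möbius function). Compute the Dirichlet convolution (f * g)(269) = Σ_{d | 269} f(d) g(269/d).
(σ * μ)(269) = 269

Divisors of 269: [1, 269]. For each d | 269:
  d = 1: σ(1) · μ(269/1) = 1 · -1 = -1
  d = 269: σ(269) · μ(269/269) = 270 · 1 = 270
Summing: (σ * μ)(269) = -1 + 270 = 269.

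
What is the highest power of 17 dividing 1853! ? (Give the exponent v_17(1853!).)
v_17(1853!) = 115

Legendre's formula: v_p(n!) = Σ_{k ≥ 1} ⌊n / p^k⌋. For p = 17, n = 1853, the terms are:
  ⌊1853/17^1⌋ = ⌊1853/17⌋ = 109
  ⌊1853/17^2⌋ = ⌊1853/289⌋ = 6
(the next term ⌊1853/17^3⌋ = 0, terminating the sum). Summing: v_17(1853!) = 109 + 6 = 115.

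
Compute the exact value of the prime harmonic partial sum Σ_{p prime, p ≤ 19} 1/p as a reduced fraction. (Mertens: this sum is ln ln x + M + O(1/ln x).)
Σ 1/p = 14117683/9699690

π(19) = 8, so the primes ≤ 19 are [2, 3, 5, 7, 11, 13, 17, 19]. Summing 1/p over these primes: 14117683/9699690 ≈ 1.4555. Mertens estimate ln ln(19) + 0.2615 ≈ 1.3414.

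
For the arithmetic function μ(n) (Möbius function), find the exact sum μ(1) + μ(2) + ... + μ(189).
Σ_{n ≤ 189} μ(n) = -3

Compute μ(n) for each 1 ≤ n ≤ 189: μ(1) = 1, μ(2) = -1, μ(3) = -1, μ(4) = 0, μ(5) = -1, μ(6) = 1, μ(7) = -1, μ(8) = 0, μ(9) = 0, μ(10) = 1, μ(11) = -1, μ(12) = 0, μ(13) = -1, μ(14) = 1, μ(15) = 1, μ(16) = 0, μ(17) = -1, μ(18) = 0, μ(19) = -1, μ(20) = 0, μ(21) = 1, μ(22) = 1, μ(23) = -1, μ(24) = 0, μ(25) = 0, μ(26) = 1, μ(27) = 0, μ(28) = 0, μ(29) = -1, μ(30) = -1, μ(31) = -1, μ(32) = 0, μ(33) = 1, μ(34) = 1, μ(35) = 1, μ(36) = 0, μ(37) = -1, μ(38) = 1, μ(39) = 1, μ(40) = 0, μ(41) = -1, μ(42) = -1, μ(43) = -1, μ(44) = 0, μ(45) = 0, μ(46) = 1, μ(47) = -1, μ(48) = 0, μ(49) = 0, μ(50) = 0, μ(51) = 1, μ(52) = 0, μ(53) = -1, μ(54) = 0, μ(55) = 1, μ(56) = 0, μ(57) = 1, μ(58) = 1, μ(59) = -1, μ(60) = 0, μ(61) = -1, μ(62) = 1, μ(63) = 0, μ(64) = 0, μ(65) = 1, μ(66) = -1, μ(67) = -1, μ(68) = 0, μ(69) = 1, μ(70) = -1, μ(71) = -1, μ(72) = 0, μ(73) = -1, μ(74) = 1, μ(75) = 0, μ(76) = 0, μ(77) = 1, μ(78) = -1, μ(79) = -1, μ(80) = 0, μ(81) = 0, μ(82) = 1, μ(83) = -1, μ(84) = 0, μ(85) = 1, μ(86) = 1, μ(87) = 1, μ(88) = 0, μ(89) = -1, μ(90) = 0, μ(91) = 1, μ(92) = 0, μ(93) = 1, μ(94) = 1, μ(95) = 1, μ(96) = 0, μ(97) = -1, μ(98) = 0, μ(99) = 0, μ(100) = 0, μ(101) = -1, μ(102) = -1, μ(103) = -1, μ(104) = 0, μ(105) = -1, μ(106) = 1, μ(107) = -1, μ(108) = 0, μ(109) = -1, μ(110) = -1, μ(111) = 1, μ(112) = 0, μ(113) = -1, μ(114) = -1, μ(115) = 1, μ(116) = 0, μ(117) = 0, μ(118) = 1, μ(119) = 1, μ(120) = 0, μ(121) = 0, μ(122) = 1, μ(123) = 1, μ(124) = 0, μ(125) = 0, μ(126) = 0, μ(127) = -1, μ(128) = 0, μ(129) = 1, μ(130) = -1, μ(131) = -1, μ(132) = 0, μ(133) = 1, μ(134) = 1, μ(135) = 0, μ(136) = 0, μ(137) = -1, μ(138) = -1, μ(139) = -1, μ(140) = 0, μ(141) = 1, μ(142) = 1, μ(143) = 1, μ(144) = 0, μ(145) = 1, μ(146) = 1, μ(147) = 0, μ(148) = 0, μ(149) = -1, μ(150) = 0, μ(151) = -1, μ(152) = 0, μ(153) = 0, μ(154) = -1, μ(155) = 1, μ(156) = 0, μ(157) = -1, μ(158) = 1, μ(159) = 1, μ(160) = 0, μ(161) = 1, μ(162) = 0, μ(163) = -1, μ(164) = 0, μ(165) = -1, μ(166) = 1, μ(167) = -1, μ(168) = 0, μ(169) = 0, μ(170) = -1, μ(171) = 0, μ(172) = 0, μ(173) = -1, μ(174) = -1, μ(175) = 0, μ(176) = 0, μ(177) = 1, μ(178) = 1, μ(179) = -1, μ(180) = 0, μ(181) = -1, μ(182) = -1, μ(183) = 1, μ(184) = 0, μ(185) = 1, μ(186) = -1, μ(187) = 1, μ(188) = 0, μ(189) = 0. Summing all 189 values: -3. (Mertens function M(x) = Σ_{n ≤ x} μ(n); on average M(x) should be small (PNT ⟺ M(x) = o(x)).)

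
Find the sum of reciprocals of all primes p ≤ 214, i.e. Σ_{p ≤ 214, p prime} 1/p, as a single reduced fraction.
Σ 1/p = 3215488142498485484492183158345029261034221047849345857469577412562094716564064084247/1645783550795210387735581011435590727981167322669649249414629852197255934130751870910

π(214) = 47, so the primes ≤ 214 are [2, 3, 5, 7, 11, 13, 17, 19, 23, 29, 31, 37, 41, 43, 47, 53, 59, 61, 67, 71, 73, 79, 83, 89, 97, 101, 103, 107, 109, 113, 127, 131, 137, 139, 149, 151, 157, 163, 167, 173, 179, 181, 191, 193, 197, 199, 211]. Summing 1/p over these primes: 3215488142498485484492183158345029261034221047849345857469577412562094716564064084247/1645783550795210387735581011435590727981167322669649249414629852197255934130751870910 ≈ 1.9538. Mertens estimate ln ln(214) + 0.2615 ≈ 1.9416.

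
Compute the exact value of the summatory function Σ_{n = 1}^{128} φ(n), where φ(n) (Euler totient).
Σ_{n ≤ 128} φ(n) = 5022

Compute φ(n) for each 1 ≤ n ≤ 128: φ(1) = 1, φ(2) = 1, φ(3) = 2, φ(4) = 2, φ(5) = 4, φ(6) = 2, φ(7) = 6, φ(8) = 4, φ(9) = 6, φ(10) = 4, φ(11) = 10, φ(12) = 4, φ(13) = 12, φ(14) = 6, φ(15) = 8, φ(16) = 8, φ(17) = 16, φ(18) = 6, φ(19) = 18, φ(20) = 8, φ(21) = 12, φ(22) = 10, φ(23) = 22, φ(24) = 8, φ(25) = 20, φ(26) = 12, φ(27) = 18, φ(28) = 12, φ(29) = 28, φ(30) = 8, φ(31) = 30, φ(32) = 16, φ(33) = 20, φ(34) = 16, φ(35) = 24, φ(36) = 12, φ(37) = 36, φ(38) = 18, φ(39) = 24, φ(40) = 16, φ(41) = 40, φ(42) = 12, φ(43) = 42, φ(44) = 20, φ(45) = 24, φ(46) = 22, φ(47) = 46, φ(48) = 16, φ(49) = 42, φ(50) = 20, φ(51) = 32, φ(52) = 24, φ(53) = 52, φ(54) = 18, φ(55) = 40, φ(56) = 24, φ(57) = 36, φ(58) = 28, φ(59) = 58, φ(60) = 16, φ(61) = 60, φ(62) = 30, φ(63) = 36, φ(64) = 32, φ(65) = 48, φ(66) = 20, φ(67) = 66, φ(68) = 32, φ(69) = 44, φ(70) = 24, φ(71) = 70, φ(72) = 24, φ(73) = 72, φ(74) = 36, φ(75) = 40, φ(76) = 36, φ(77) = 60, φ(78) = 24, φ(79) = 78, φ(80) = 32, φ(81) = 54, φ(82) = 40, φ(83) = 82, φ(84) = 24, φ(85) = 64, φ(86) = 42, φ(87) = 56, φ(88) = 40, φ(89) = 88, φ(90) = 24, φ(91) = 72, φ(92) = 44, φ(93) = 60, φ(94) = 46, φ(95) = 72, φ(96) = 32, φ(97) = 96, φ(98) = 42, φ(99) = 60, φ(100) = 40, φ(101) = 100, φ(102) = 32, φ(103) = 102, φ(104) = 48, φ(105) = 48, φ(106) = 52, φ(107) = 106, φ(108) = 36, φ(109) = 108, φ(110) = 40, φ(111) = 72, φ(112) = 48, φ(113) = 112, φ(114) = 36, φ(115) = 88, φ(116) = 56, φ(117) = 72, φ(118) = 58, φ(119) = 96, φ(120) = 32, φ(121) = 110, φ(122) = 60, φ(123) = 80, φ(124) = 60, φ(125) = 100, φ(126) = 36, φ(127) = 126, φ(128) = 64. Summing all 128 values: 5022. (Average order: Σ_{n ≤ x} φ(n) ~ (3/π²) x². For x = 128, (3/π²)·128² ≈ 4980.14.)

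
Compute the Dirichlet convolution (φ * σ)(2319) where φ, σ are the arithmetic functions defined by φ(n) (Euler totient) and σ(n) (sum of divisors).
(φ * σ)(2319) = 9276

Divisors of 2319: [1, 3, 773, 2319]. For each d | 2319:
  d = 1: φ(1) · σ(2319/1) = 1 · 3096 = 3096
  d = 3: φ(3) · σ(2319/3) = 2 · 774 = 1548
  d = 773: φ(773) · σ(2319/773) = 772 · 4 = 3088
  d = 2319: φ(2319) · σ(2319/2319) = 1544 · 1 = 1544
Summing: (φ * σ)(2319) = 3096 + 1548 + 3088 + 1544 = 9276.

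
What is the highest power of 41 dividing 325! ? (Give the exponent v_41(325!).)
v_41(325!) = 7

Legendre's formula: v_p(n!) = Σ_{k ≥ 1} ⌊n / p^k⌋. For p = 41, n = 325, the terms are:
  ⌊325/41^1⌋ = ⌊325/41⌋ = 7
(the next term ⌊325/41^2⌋ = 0, terminating the sum). Summing: v_41(325!) = 7 = 7.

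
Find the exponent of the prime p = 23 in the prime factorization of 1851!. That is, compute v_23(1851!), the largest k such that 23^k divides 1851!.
v_23(1851!) = 83

Legendre's formula: v_p(n!) = Σ_{k ≥ 1} ⌊n / p^k⌋. For p = 23, n = 1851, the terms are:
  ⌊1851/23^1⌋ = ⌊1851/23⌋ = 80
  ⌊1851/23^2⌋ = ⌊1851/529⌋ = 3
(the next term ⌊1851/23^3⌋ = 0, terminating the sum). Summing: v_23(1851!) = 80 + 3 = 83.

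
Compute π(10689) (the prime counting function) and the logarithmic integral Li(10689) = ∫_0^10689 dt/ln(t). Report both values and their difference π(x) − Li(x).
π(10689) = 1303;  Li(10689) ≈ 1320.67;  π(x) − Li(x) ≈ -17.67.

Direct count of primes ≤ 10689 gives π(10689) = 1303. Numerical evaluation of the logarithmic integral gives Li(10689) ≈ 1320.67. The difference π(x) − Li(x) ≈ -17.67 is typically negative for small/moderate x (Li(x) overestimates), though Littlewood's theorem shows this sign changes infinitely often.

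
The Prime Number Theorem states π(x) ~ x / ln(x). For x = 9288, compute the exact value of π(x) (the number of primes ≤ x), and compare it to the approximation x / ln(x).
π(9288) = 1150;  x/ln(x) ≈ 1016.58;  relative error ≈ 11.60%.

Directly count primes up to 9288: π(9288) = 1150. The PNT approximation gives 9288/ln(9288) ≈ 9288/9.13648 ≈ 1016.58. Relative error (π(x) − x/ln(x)) / π(x) ≈ 11.60%; the approximation is known to undercount slightly (Li(x) is a better estimate).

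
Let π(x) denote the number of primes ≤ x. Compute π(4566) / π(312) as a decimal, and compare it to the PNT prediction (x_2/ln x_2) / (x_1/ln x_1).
π(4566)/π(312) = 618/64 ≈ 9.6562;  PNT prediction ≈ 9.9742.

π(312) = 64 and π(4566) = 618, so π(4566)/π(312) ≈ 9.6562. The PNT-predicted ratio is (4566/ln(4566)) / (312/ln(312)) ≈ 9.9742. The two agree to within a few percent, as expected.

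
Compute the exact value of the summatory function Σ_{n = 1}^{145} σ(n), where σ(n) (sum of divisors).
Σ_{n ≤ 145} σ(n) = 17366

Compute σ(n) for each 1 ≤ n ≤ 145: σ(1) = 1, σ(2) = 3, σ(3) = 4, σ(4) = 7, σ(5) = 6, σ(6) = 12, σ(7) = 8, σ(8) = 15, σ(9) = 13, σ(10) = 18, σ(11) = 12, σ(12) = 28, σ(13) = 14, σ(14) = 24, σ(15) = 24, σ(16) = 31, σ(17) = 18, σ(18) = 39, σ(19) = 20, σ(20) = 42, σ(21) = 32, σ(22) = 36, σ(23) = 24, σ(24) = 60, σ(25) = 31, σ(26) = 42, σ(27) = 40, σ(28) = 56, σ(29) = 30, σ(30) = 72, σ(31) = 32, σ(32) = 63, σ(33) = 48, σ(34) = 54, σ(35) = 48, σ(36) = 91, σ(37) = 38, σ(38) = 60, σ(39) = 56, σ(40) = 90, σ(41) = 42, σ(42) = 96, σ(43) = 44, σ(44) = 84, σ(45) = 78, σ(46) = 72, σ(47) = 48, σ(48) = 124, σ(49) = 57, σ(50) = 93, σ(51) = 72, σ(52) = 98, σ(53) = 54, σ(54) = 120, σ(55) = 72, σ(56) = 120, σ(57) = 80, σ(58) = 90, σ(59) = 60, σ(60) = 168, σ(61) = 62, σ(62) = 96, σ(63) = 104, σ(64) = 127, σ(65) = 84, σ(66) = 144, σ(67) = 68, σ(68) = 126, σ(69) = 96, σ(70) = 144, σ(71) = 72, σ(72) = 195, σ(73) = 74, σ(74) = 114, σ(75) = 124, σ(76) = 140, σ(77) = 96, σ(78) = 168, σ(79) = 80, σ(80) = 186, σ(81) = 121, σ(82) = 126, σ(83) = 84, σ(84) = 224, σ(85) = 108, σ(86) = 132, σ(87) = 120, σ(88) = 180, σ(89) = 90, σ(90) = 234, σ(91) = 112, σ(92) = 168, σ(93) = 128, σ(94) = 144, σ(95) = 120, σ(96) = 252, σ(97) = 98, σ(98) = 171, σ(99) = 156, σ(100) = 217, σ(101) = 102, σ(102) = 216, σ(103) = 104, σ(104) = 210, σ(105) = 192, σ(106) = 162, σ(107) = 108, σ(108) = 280, σ(109) = 110, σ(110) = 216, σ(111) = 152, σ(112) = 248, σ(113) = 114, σ(114) = 240, σ(115) = 144, σ(116) = 210, σ(117) = 182, σ(118) = 180, σ(119) = 144, σ(120) = 360, σ(121) = 133, σ(122) = 186, σ(123) = 168, σ(124) = 224, σ(125) = 156, σ(126) = 312, σ(127) = 128, σ(128) = 255, σ(129) = 176, σ(130) = 252, σ(131) = 132, σ(132) = 336, σ(133) = 160, σ(134) = 204, σ(135) = 240, σ(136) = 270, σ(137) = 138, σ(138) = 288, σ(139) = 140, σ(140) = 336, σ(141) = 192, σ(142) = 216, σ(143) = 168, σ(144) = 403, σ(145) = 180. Summing all 145 values: 17366. (Average order: Σ_{n ≤ x} σ(n) ~ (π²/12) x². For x = 145, (π²/12)·145² ≈ 17292.37.)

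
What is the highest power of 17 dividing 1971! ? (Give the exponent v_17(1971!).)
v_17(1971!) = 121

Legendre's formula: v_p(n!) = Σ_{k ≥ 1} ⌊n / p^k⌋. For p = 17, n = 1971, the terms are:
  ⌊1971/17^1⌋ = ⌊1971/17⌋ = 115
  ⌊1971/17^2⌋ = ⌊1971/289⌋ = 6
(the next term ⌊1971/17^3⌋ = 0, terminating the sum). Summing: v_17(1971!) = 115 + 6 = 121.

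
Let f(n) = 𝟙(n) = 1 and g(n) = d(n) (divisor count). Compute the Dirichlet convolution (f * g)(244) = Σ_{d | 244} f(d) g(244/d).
(𝟙 * d)(244) = 18

Divisors of 244: [1, 2, 4, 61, 122, 244]. For each d | 244:
  d = 1: 𝟙(1) · d(244/1) = 1 · 6 = 6
  d = 2: 𝟙(2) · d(244/2) = 1 · 4 = 4
  d = 4: 𝟙(4) · d(244/4) = 1 · 2 = 2
  d = 61: 𝟙(61) · d(244/61) = 1 · 3 = 3
  d = 122: 𝟙(122) · d(244/122) = 1 · 2 = 2
  d = 244: 𝟙(244) · d(244/244) = 1 · 1 = 1
Summing: (𝟙 * d)(244) = 6 + 4 + 2 + 3 + 2 + 1 = 18.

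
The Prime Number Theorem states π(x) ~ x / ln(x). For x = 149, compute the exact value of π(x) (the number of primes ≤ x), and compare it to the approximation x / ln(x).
π(149) = 35;  x/ln(x) ≈ 29.78;  relative error ≈ 14.92%.

Directly count primes up to 149: π(149) = 35. The PNT approximation gives 149/ln(149) ≈ 149/5.00395 ≈ 29.78. Relative error (π(x) − x/ln(x)) / π(x) ≈ 14.92%; the approximation is known to undercount slightly (Li(x) is a better estimate).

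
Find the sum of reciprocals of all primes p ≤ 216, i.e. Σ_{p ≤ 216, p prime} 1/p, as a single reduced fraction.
Σ 1/p = 3215488142498485484492183158345029261034221047849345857469577412562094716564064084247/1645783550795210387735581011435590727981167322669649249414629852197255934130751870910

π(216) = 47, so the primes ≤ 216 are [2, 3, 5, 7, 11, 13, 17, 19, 23, 29, 31, 37, 41, 43, 47, 53, 59, 61, 67, 71, 73, 79, 83, 89, 97, 101, 103, 107, 109, 113, 127, 131, 137, 139, 149, 151, 157, 163, 167, 173, 179, 181, 191, 193, 197, 199, 211]. Summing 1/p over these primes: 3215488142498485484492183158345029261034221047849345857469577412562094716564064084247/1645783550795210387735581011435590727981167322669649249414629852197255934130751870910 ≈ 1.9538. Mertens estimate ln ln(216) + 0.2615 ≈ 1.9433.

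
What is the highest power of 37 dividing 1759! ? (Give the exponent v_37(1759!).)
v_37(1759!) = 48

Legendre's formula: v_p(n!) = Σ_{k ≥ 1} ⌊n / p^k⌋. For p = 37, n = 1759, the terms are:
  ⌊1759/37^1⌋ = ⌊1759/37⌋ = 47
  ⌊1759/37^2⌋ = ⌊1759/1369⌋ = 1
(the next term ⌊1759/37^3⌋ = 0, terminating the sum). Summing: v_37(1759!) = 47 + 1 = 48.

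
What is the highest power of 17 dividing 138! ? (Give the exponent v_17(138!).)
v_17(138!) = 8

Legendre's formula: v_p(n!) = Σ_{k ≥ 1} ⌊n / p^k⌋. For p = 17, n = 138, the terms are:
  ⌊138/17^1⌋ = ⌊138/17⌋ = 8
(the next term ⌊138/17^2⌋ = 0, terminating the sum). Summing: v_17(138!) = 8 = 8.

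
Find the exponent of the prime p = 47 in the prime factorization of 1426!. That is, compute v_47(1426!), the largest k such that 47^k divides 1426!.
v_47(1426!) = 30

Legendre's formula: v_p(n!) = Σ_{k ≥ 1} ⌊n / p^k⌋. For p = 47, n = 1426, the terms are:
  ⌊1426/47^1⌋ = ⌊1426/47⌋ = 30
(the next term ⌊1426/47^2⌋ = 0, terminating the sum). Summing: v_47(1426!) = 30 = 30.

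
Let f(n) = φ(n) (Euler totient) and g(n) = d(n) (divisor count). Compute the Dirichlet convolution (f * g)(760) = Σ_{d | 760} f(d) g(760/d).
(φ * d)(760) = 1800

Divisors of 760: [1, 2, 4, 5, 8, 10, 19, 20, 38, 40, 76, 95, 152, 190, 380, 760]. For each d | 760:
  d = 1: φ(1) · d(760/1) = 1 · 16 = 16
  d = 2: φ(2) · d(760/2) = 1 · 12 = 12
  d = 4: φ(4) · d(760/4) = 2 · 8 = 16
  d = 5: φ(5) · d(760/5) = 4 · 8 = 32
  d = 8: φ(8) · d(760/8) = 4 · 4 = 16
  d = 10: φ(10) · d(760/10) = 4 · 6 = 24
  d = 19: φ(19) · d(760/19) = 18 · 8 = 144
  d = 20: φ(20) · d(760/20) = 8 · 4 = 32
  d = 38: φ(38) · d(760/38) = 18 · 6 = 108
  d = 40: φ(40) · d(760/40) = 16 · 2 = 32
  d = 76: φ(76) · d(760/76) = 36 · 4 = 144
  d = 95: φ(95) · d(760/95) = 72 · 4 = 288
  d = 152: φ(152) · d(760/152) = 72 · 2 = 144
  d = 190: φ(190) · d(760/190) = 72 · 3 = 216
  d = 380: φ(380) · d(760/380) = 144 · 2 = 288
  d = 760: φ(760) · d(760/760) = 288 · 1 = 288
Summing: (φ * d)(760) = 16 + 12 + 16 + 32 + 16 + 24 + 144 + 32 + 108 + 32 + 144 + 288 + 144 + 216 + 288 + 288 = 1800.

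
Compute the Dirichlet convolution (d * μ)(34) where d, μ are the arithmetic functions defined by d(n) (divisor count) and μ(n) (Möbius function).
(d * μ)(34) = 1

Divisors of 34: [1, 2, 17, 34]. For each d | 34:
  d = 1: d(1) · μ(34/1) = 1 · 1 = 1
  d = 2: d(2) · μ(34/2) = 2 · -1 = -2
  d = 17: d(17) · μ(34/17) = 2 · -1 = -2
  d = 34: d(34) · μ(34/34) = 4 · 1 = 4
Summing: (d * μ)(34) = 1 + -2 + -2 + 4 = 1.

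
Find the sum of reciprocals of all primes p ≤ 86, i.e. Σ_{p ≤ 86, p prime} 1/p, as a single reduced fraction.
Σ 1/p = 475714535349241099037539188841003/267064515689275851355624017992790

π(86) = 23, so the primes ≤ 86 are [2, 3, 5, 7, 11, 13, 17, 19, 23, 29, 31, 37, 41, 43, 47, 53, 59, 61, 67, 71, 73, 79, 83]. Summing 1/p over these primes: 475714535349241099037539188841003/267064515689275851355624017992790 ≈ 1.7813. Mertens estimate ln ln(86) + 0.2615 ≈ 1.7554.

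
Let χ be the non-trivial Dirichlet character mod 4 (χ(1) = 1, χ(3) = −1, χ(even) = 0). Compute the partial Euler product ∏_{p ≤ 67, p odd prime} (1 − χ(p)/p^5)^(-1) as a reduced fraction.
∏ = 37979204647637350516760877329690181347337250286656304892593349955377546774080367593893487696930042429/38125690090169221251718118687086971940856605396725095947148046662410194981822835725803035469807616000

The odd primes p ≤ 67 are [3, 5, 7, 11, 13, 17, 19, 23, 29, 31, 37, 41, 43, 47, 53, 59, 61, 67]. For each, χ(p) = 1 if p ≡ 1 mod 4, χ(p) = −1 if p ≡ 3 mod 4. Taking (1 − χ(p)/p^5)^(-1) = p^5/(p^5 − χ(p)): (1 − (-1)/3^5)^(-1) · (1 − (1)/5^5)^(-1) · (1 − (-1)/7^5)^(-1) · (1 − (-1)/11^5)^(-1) · (1 − (1)/13^5)^(-1) · (1 − (1)/17^5)^(-1) · (1 − (-1)/19^5)^(-1) · (1 − (-1)/23^5)^(-1) · (1 − (1)/29^5)^(-1) · (1 − (-1)/31^5)^(-1) · (1 − (1)/37^5)^(-1) · (1 − (1)/41^5)^(-1) · (1 − (-1)/43^5)^(-1) · (1 − (-1)/47^5)^(-1) · (1 − (1)/53^5)^(-1) · (1 − (-1)/59^5)^(-1) · (1 − (1)/61^5)^(-1) · (1 − (-1)/67^5)^(-1) = 37979204647637350516760877329690181347337250286656304892593349955377546774080367593893487696930042429/38125690090169221251718118687086971940856605396725095947148046662410194981822835725803035469807616000.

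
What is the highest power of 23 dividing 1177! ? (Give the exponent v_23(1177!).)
v_23(1177!) = 53

Legendre's formula: v_p(n!) = Σ_{k ≥ 1} ⌊n / p^k⌋. For p = 23, n = 1177, the terms are:
  ⌊1177/23^1⌋ = ⌊1177/23⌋ = 51
  ⌊1177/23^2⌋ = ⌊1177/529⌋ = 2
(the next term ⌊1177/23^3⌋ = 0, terminating the sum). Summing: v_23(1177!) = 51 + 2 = 53.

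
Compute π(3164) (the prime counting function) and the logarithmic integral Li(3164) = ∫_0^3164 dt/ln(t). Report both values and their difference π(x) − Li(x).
π(3164) = 447;  Li(3164) ≈ 463.17;  π(x) − Li(x) ≈ -16.17.

Direct count of primes ≤ 3164 gives π(3164) = 447. Numerical evaluation of the logarithmic integral gives Li(3164) ≈ 463.17. The difference π(x) − Li(x) ≈ -16.17 is typically negative for small/moderate x (Li(x) overestimates), though Littlewood's theorem shows this sign changes infinitely often.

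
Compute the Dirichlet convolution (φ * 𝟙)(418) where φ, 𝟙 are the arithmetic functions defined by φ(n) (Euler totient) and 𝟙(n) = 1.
(φ * 𝟙)(418) = 418

Divisors of 418: [1, 2, 11, 19, 22, 38, 209, 418]. For each d | 418:
  d = 1: φ(1) · 𝟙(418/1) = 1 · 1 = 1
  d = 2: φ(2) · 𝟙(418/2) = 1 · 1 = 1
  d = 11: φ(11) · 𝟙(418/11) = 10 · 1 = 10
  d = 19: φ(19) · 𝟙(418/19) = 18 · 1 = 18
  d = 22: φ(22) · 𝟙(418/22) = 10 · 1 = 10
  d = 38: φ(38) · 𝟙(418/38) = 18 · 1 = 18
  d = 209: φ(209) · 𝟙(418/209) = 180 · 1 = 180
  d = 418: φ(418) · 𝟙(418/418) = 180 · 1 = 180
Summing: (φ * 𝟙)(418) = 1 + 1 + 10 + 18 + 10 + 18 + 180 + 180 = 418.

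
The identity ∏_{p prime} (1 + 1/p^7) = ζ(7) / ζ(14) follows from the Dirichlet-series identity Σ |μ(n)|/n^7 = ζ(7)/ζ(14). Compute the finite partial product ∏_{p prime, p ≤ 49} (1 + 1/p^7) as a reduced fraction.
∏ = 263853992248183929955588067841649958807762565359040660091503223132247928290282626850939575242745161896165376/261685269908462752626449098337825267072687203746267710284915637456014619560925349129829845059340019784340625

The primes p ≤ 49 are [2, 3, 5, 7, 11, 13, 17, 19, 23, 29, 31, 37, 41, 43, 47]. For each, (1 + 1/p^7) = (p^7 + 1)/p^7. Multiplying these fractions over p ∈ [2, 3, 5, 7, 11, 13, 17, 19, 23, 29, 31, 37, 41, 43, 47] gives 263853992248183929955588067841649958807762565359040660091503223132247928290282626850939575242745161896165376/261685269908462752626449098337825267072687203746267710284915637456014619560925349129829845059340019784340625. (In the limit P → ∞ this tends to ζ(7)/ζ(14).)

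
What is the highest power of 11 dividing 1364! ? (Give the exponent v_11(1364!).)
v_11(1364!) = 136

Legendre's formula: v_p(n!) = Σ_{k ≥ 1} ⌊n / p^k⌋. For p = 11, n = 1364, the terms are:
  ⌊1364/11^1⌋ = ⌊1364/11⌋ = 124
  ⌊1364/11^2⌋ = ⌊1364/121⌋ = 11
  ⌊1364/11^3⌋ = ⌊1364/1331⌋ = 1
(the next term ⌊1364/11^4⌋ = 0, terminating the sum). Summing: v_11(1364!) = 124 + 11 + 1 = 136.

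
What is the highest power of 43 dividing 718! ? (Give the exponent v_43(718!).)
v_43(718!) = 16

Legendre's formula: v_p(n!) = Σ_{k ≥ 1} ⌊n / p^k⌋. For p = 43, n = 718, the terms are:
  ⌊718/43^1⌋ = ⌊718/43⌋ = 16
(the next term ⌊718/43^2⌋ = 0, terminating the sum). Summing: v_43(718!) = 16 = 16.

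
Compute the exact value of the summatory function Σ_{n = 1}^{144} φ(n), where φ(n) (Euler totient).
Σ_{n ≤ 144} φ(n) = 6330

Compute φ(n) for each 1 ≤ n ≤ 144: φ(1) = 1, φ(2) = 1, φ(3) = 2, φ(4) = 2, φ(5) = 4, φ(6) = 2, φ(7) = 6, φ(8) = 4, φ(9) = 6, φ(10) = 4, φ(11) = 10, φ(12) = 4, φ(13) = 12, φ(14) = 6, φ(15) = 8, φ(16) = 8, φ(17) = 16, φ(18) = 6, φ(19) = 18, φ(20) = 8, φ(21) = 12, φ(22) = 10, φ(23) = 22, φ(24) = 8, φ(25) = 20, φ(26) = 12, φ(27) = 18, φ(28) = 12, φ(29) = 28, φ(30) = 8, φ(31) = 30, φ(32) = 16, φ(33) = 20, φ(34) = 16, φ(35) = 24, φ(36) = 12, φ(37) = 36, φ(38) = 18, φ(39) = 24, φ(40) = 16, φ(41) = 40, φ(42) = 12, φ(43) = 42, φ(44) = 20, φ(45) = 24, φ(46) = 22, φ(47) = 46, φ(48) = 16, φ(49) = 42, φ(50) = 20, φ(51) = 32, φ(52) = 24, φ(53) = 52, φ(54) = 18, φ(55) = 40, φ(56) = 24, φ(57) = 36, φ(58) = 28, φ(59) = 58, φ(60) = 16, φ(61) = 60, φ(62) = 30, φ(63) = 36, φ(64) = 32, φ(65) = 48, φ(66) = 20, φ(67) = 66, φ(68) = 32, φ(69) = 44, φ(70) = 24, φ(71) = 70, φ(72) = 24, φ(73) = 72, φ(74) = 36, φ(75) = 40, φ(76) = 36, φ(77) = 60, φ(78) = 24, φ(79) = 78, φ(80) = 32, φ(81) = 54, φ(82) = 40, φ(83) = 82, φ(84) = 24, φ(85) = 64, φ(86) = 42, φ(87) = 56, φ(88) = 40, φ(89) = 88, φ(90) = 24, φ(91) = 72, φ(92) = 44, φ(93) = 60, φ(94) = 46, φ(95) = 72, φ(96) = 32, φ(97) = 96, φ(98) = 42, φ(99) = 60, φ(100) = 40, φ(101) = 100, φ(102) = 32, φ(103) = 102, φ(104) = 48, φ(105) = 48, φ(106) = 52, φ(107) = 106, φ(108) = 36, φ(109) = 108, φ(110) = 40, φ(111) = 72, φ(112) = 48, φ(113) = 112, φ(114) = 36, φ(115) = 88, φ(116) = 56, φ(117) = 72, φ(118) = 58, φ(119) = 96, φ(120) = 32, φ(121) = 110, φ(122) = 60, φ(123) = 80, φ(124) = 60, φ(125) = 100, φ(126) = 36, φ(127) = 126, φ(128) = 64, φ(129) = 84, φ(130) = 48, φ(131) = 130, φ(132) = 40, φ(133) = 108, φ(134) = 66, φ(135) = 72, φ(136) = 64, φ(137) = 136, φ(138) = 44, φ(139) = 138, φ(140) = 48, φ(141) = 92, φ(142) = 70, φ(143) = 120, φ(144) = 48. Summing all 144 values: 6330. (Average order: Σ_{n ≤ x} φ(n) ~ (3/π²) x². For x = 144, (3/π²)·144² ≈ 6302.99.)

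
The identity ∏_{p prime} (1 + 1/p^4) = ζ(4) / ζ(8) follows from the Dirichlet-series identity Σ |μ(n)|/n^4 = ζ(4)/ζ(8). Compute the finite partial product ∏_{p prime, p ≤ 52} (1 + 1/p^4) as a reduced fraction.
∏ = 47811026860845170938198805915402199301066734558460286583378224128/44354583229145063659978971326989541656878007876738536067589135625

The primes p ≤ 52 are [2, 3, 5, 7, 11, 13, 17, 19, 23, 29, 31, 37, 41, 43, 47]. For each, (1 + 1/p^4) = (p^4 + 1)/p^4. Multiplying these fractions over p ∈ [2, 3, 5, 7, 11, 13, 17, 19, 23, 29, 31, 37, 41, 43, 47] gives 47811026860845170938198805915402199301066734558460286583378224128/44354583229145063659978971326989541656878007876738536067589135625. (In the limit P → ∞ this tends to ζ(4)/ζ(8).)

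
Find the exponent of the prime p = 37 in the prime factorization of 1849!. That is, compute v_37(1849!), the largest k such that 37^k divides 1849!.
v_37(1849!) = 50

Legendre's formula: v_p(n!) = Σ_{k ≥ 1} ⌊n / p^k⌋. For p = 37, n = 1849, the terms are:
  ⌊1849/37^1⌋ = ⌊1849/37⌋ = 49
  ⌊1849/37^2⌋ = ⌊1849/1369⌋ = 1
(the next term ⌊1849/37^3⌋ = 0, terminating the sum). Summing: v_37(1849!) = 49 + 1 = 50.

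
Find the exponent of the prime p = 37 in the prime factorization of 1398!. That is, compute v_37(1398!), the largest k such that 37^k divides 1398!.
v_37(1398!) = 38

Legendre's formula: v_p(n!) = Σ_{k ≥ 1} ⌊n / p^k⌋. For p = 37, n = 1398, the terms are:
  ⌊1398/37^1⌋ = ⌊1398/37⌋ = 37
  ⌊1398/37^2⌋ = ⌊1398/1369⌋ = 1
(the next term ⌊1398/37^3⌋ = 0, terminating the sum). Summing: v_37(1398!) = 37 + 1 = 38.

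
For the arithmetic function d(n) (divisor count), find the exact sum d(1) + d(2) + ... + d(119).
Σ_{n ≤ 119} d(n) = 586

Compute d(n) for each 1 ≤ n ≤ 119: d(1) = 1, d(2) = 2, d(3) = 2, d(4) = 3, d(5) = 2, d(6) = 4, d(7) = 2, d(8) = 4, d(9) = 3, d(10) = 4, d(11) = 2, d(12) = 6, d(13) = 2, d(14) = 4, d(15) = 4, d(16) = 5, d(17) = 2, d(18) = 6, d(19) = 2, d(20) = 6, d(21) = 4, d(22) = 4, d(23) = 2, d(24) = 8, d(25) = 3, d(26) = 4, d(27) = 4, d(28) = 6, d(29) = 2, d(30) = 8, d(31) = 2, d(32) = 6, d(33) = 4, d(34) = 4, d(35) = 4, d(36) = 9, d(37) = 2, d(38) = 4, d(39) = 4, d(40) = 8, d(41) = 2, d(42) = 8, d(43) = 2, d(44) = 6, d(45) = 6, d(46) = 4, d(47) = 2, d(48) = 10, d(49) = 3, d(50) = 6, d(51) = 4, d(52) = 6, d(53) = 2, d(54) = 8, d(55) = 4, d(56) = 8, d(57) = 4, d(58) = 4, d(59) = 2, d(60) = 12, d(61) = 2, d(62) = 4, d(63) = 6, d(64) = 7, d(65) = 4, d(66) = 8, d(67) = 2, d(68) = 6, d(69) = 4, d(70) = 8, d(71) = 2, d(72) = 12, d(73) = 2, d(74) = 4, d(75) = 6, d(76) = 6, d(77) = 4, d(78) = 8, d(79) = 2, d(80) = 10, d(81) = 5, d(82) = 4, d(83) = 2, d(84) = 12, d(85) = 4, d(86) = 4, d(87) = 4, d(88) = 8, d(89) = 2, d(90) = 12, d(91) = 4, d(92) = 6, d(93) = 4, d(94) = 4, d(95) = 4, d(96) = 12, d(97) = 2, d(98) = 6, d(99) = 6, d(100) = 9, d(101) = 2, d(102) = 8, d(103) = 2, d(104) = 8, d(105) = 8, d(106) = 4, d(107) = 2, d(108) = 12, d(109) = 2, d(110) = 8, d(111) = 4, d(112) = 10, d(113) = 2, d(114) = 8, d(115) = 4, d(116) = 6, d(117) = 6, d(118) = 4, d(119) = 4. Summing all 119 values: 586. (Dirichlet's divisor formula: Σ_{n ≤ x} d(n) = x ln(x) + (2γ − 1) x + O(√x). For x = 119, the asymptotic estimate is ≈ 587.09.)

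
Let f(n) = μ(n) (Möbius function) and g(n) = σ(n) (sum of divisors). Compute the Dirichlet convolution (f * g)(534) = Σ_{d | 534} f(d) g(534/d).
(μ * σ)(534) = 534

Divisors of 534: [1, 2, 3, 6, 89, 178, 267, 534]. For each d | 534:
  d = 1: μ(1) · σ(534/1) = 1 · 1080 = 1080
  d = 2: μ(2) · σ(534/2) = -1 · 360 = -360
  d = 3: μ(3) · σ(534/3) = -1 · 270 = -270
  d = 6: μ(6) · σ(534/6) = 1 · 90 = 90
  d = 89: μ(89) · σ(534/89) = -1 · 12 = -12
  d = 178: μ(178) · σ(534/178) = 1 · 4 = 4
  d = 267: μ(267) · σ(534/267) = 1 · 3 = 3
  d = 534: μ(534) · σ(534/534) = -1 · 1 = -1
Summing: (μ * σ)(534) = 1080 + -360 + -270 + 90 + -12 + 4 + 3 + -1 = 534.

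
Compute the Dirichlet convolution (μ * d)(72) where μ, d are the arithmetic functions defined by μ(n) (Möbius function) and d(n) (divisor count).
(μ * d)(72) = 1

Divisors of 72: [1, 2, 3, 4, 6, 8, 9, 12, 18, 24, 36, 72]. For each d | 72:
  d = 1: μ(1) · d(72/1) = 1 · 12 = 12
  d = 2: μ(2) · d(72/2) = -1 · 9 = -9
  d = 3: μ(3) · d(72/3) = -1 · 8 = -8
  d = 4: μ(4) · d(72/4) = 0 · 6 = 0
  d = 6: μ(6) · d(72/6) = 1 · 6 = 6
  d = 8: μ(8) · d(72/8) = 0 · 3 = 0
  d = 9: μ(9) · d(72/9) = 0 · 4 = 0
  d = 12: μ(12) · d(72/12) = 0 · 4 = 0
  d = 18: μ(18) · d(72/18) = 0 · 3 = 0
  d = 24: μ(24) · d(72/24) = 0 · 2 = 0
  d = 36: μ(36) · d(72/36) = 0 · 2 = 0
  d = 72: μ(72) · d(72/72) = 0 · 1 = 0
Summing: (μ * d)(72) = 12 + -9 + -8 + 0 + 6 + 0 + 0 + 0 + 0 + 0 + 0 + 0 = 1.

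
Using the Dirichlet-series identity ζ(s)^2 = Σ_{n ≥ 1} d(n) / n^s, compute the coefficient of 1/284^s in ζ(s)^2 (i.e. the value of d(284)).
d(284) = 6

ζ(s)^2 = (Σ 1/m^s)(Σ 1/k^s). The coefficient of 1/n^s in the product is the number of ordered pairs (m, k) with mk = n, which equals d(n). For n = 284, divisors are [1, 2, 4, 71, 142, 284], so d(284) = 6.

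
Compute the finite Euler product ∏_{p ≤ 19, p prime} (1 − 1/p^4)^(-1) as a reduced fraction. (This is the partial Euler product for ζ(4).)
∏ = 7064087752265346803/6526834216796160000

The primes p ≤ 19 are [2, 3, 5, 7, 11, 13, 17, 19]. For each prime, (1 − 1/p^4)^(-1) = p^4 / (p^4 − 1). The product is (1 − 1/2^4)^(-1), (1 − 1/3^4)^(-1), (1 − 1/5^4)^(-1), (1 − 1/7^4)^(-1), (1 − 1/11^4)^(-1), (1 − 1/13^4)^(-1), (1 − 1/17^4)^(-1), (1 − 1/19^4)^(-1) = ∏ p^4 / (p^4 − 1) = 7064087752265346803/6526834216796160000.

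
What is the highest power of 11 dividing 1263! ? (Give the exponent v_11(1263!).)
v_11(1263!) = 124

Legendre's formula: v_p(n!) = Σ_{k ≥ 1} ⌊n / p^k⌋. For p = 11, n = 1263, the terms are:
  ⌊1263/11^1⌋ = ⌊1263/11⌋ = 114
  ⌊1263/11^2⌋ = ⌊1263/121⌋ = 10
(the next term ⌊1263/11^3⌋ = 0, terminating the sum). Summing: v_11(1263!) = 114 + 10 = 124.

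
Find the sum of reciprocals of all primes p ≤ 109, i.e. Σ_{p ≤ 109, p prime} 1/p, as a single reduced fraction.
Σ 1/p = 514977313070181206962860776592994315598662571/279734996817854936178276161872067809674997230

π(109) = 29, so the primes ≤ 109 are [2, 3, 5, 7, 11, 13, 17, 19, 23, 29, 31, 37, 41, 43, 47, 53, 59, 61, 67, 71, 73, 79, 83, 89, 97, 101, 103, 107, 109]. Summing 1/p over these primes: 514977313070181206962860776592994315598662571/279734996817854936178276161872067809674997230 ≈ 1.8409. Mertens estimate ln ln(109) + 0.2615 ≈ 1.8072.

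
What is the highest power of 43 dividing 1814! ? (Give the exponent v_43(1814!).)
v_43(1814!) = 42

Legendre's formula: v_p(n!) = Σ_{k ≥ 1} ⌊n / p^k⌋. For p = 43, n = 1814, the terms are:
  ⌊1814/43^1⌋ = ⌊1814/43⌋ = 42
(the next term ⌊1814/43^2⌋ = 0, terminating the sum). Summing: v_43(1814!) = 42 = 42.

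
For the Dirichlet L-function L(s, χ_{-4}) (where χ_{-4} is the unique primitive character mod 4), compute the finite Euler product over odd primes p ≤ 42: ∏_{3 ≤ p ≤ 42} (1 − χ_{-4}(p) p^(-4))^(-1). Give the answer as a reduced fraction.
∏ = 432087862418865343553833546534281744421/436917989841417958707951316628574044160

The odd primes p ≤ 42 are [3, 5, 7, 11, 13, 17, 19, 23, 29, 31, 37, 41]. For each, χ(p) = 1 if p ≡ 1 mod 4, χ(p) = −1 if p ≡ 3 mod 4. Taking (1 − χ(p)/p^4)^(-1) = p^4/(p^4 − χ(p)): (1 − (-1)/3^4)^(-1) · (1 − (1)/5^4)^(-1) · (1 − (-1)/7^4)^(-1) · (1 − (-1)/11^4)^(-1) · (1 − (1)/13^4)^(-1) · (1 − (1)/17^4)^(-1) · (1 − (-1)/19^4)^(-1) · (1 − (-1)/23^4)^(-1) · (1 − (1)/29^4)^(-1) · (1 − (-1)/31^4)^(-1) · (1 − (1)/37^4)^(-1) · (1 − (1)/41^4)^(-1) = 432087862418865343553833546534281744421/436917989841417958707951316628574044160.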